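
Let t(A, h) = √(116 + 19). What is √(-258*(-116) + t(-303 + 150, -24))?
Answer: √(29928 + 3*√15) ≈ 173.03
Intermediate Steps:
t(A, h) = 3*√15 (t(A, h) = √135 = 3*√15)
√(-258*(-116) + t(-303 + 150, -24)) = √(-258*(-116) + 3*√15) = √(29928 + 3*√15)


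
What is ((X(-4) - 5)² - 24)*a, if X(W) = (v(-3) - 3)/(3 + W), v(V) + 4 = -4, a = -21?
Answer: -252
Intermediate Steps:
v(V) = -8 (v(V) = -4 - 4 = -8)
X(W) = -11/(3 + W) (X(W) = (-8 - 3)/(3 + W) = -11/(3 + W))
((X(-4) - 5)² - 24)*a = ((-11/(3 - 4) - 5)² - 24)*(-21) = ((-11/(-1) - 5)² - 24)*(-21) = ((-11*(-1) - 5)² - 24)*(-21) = ((11 - 5)² - 24)*(-21) = (6² - 24)*(-21) = (36 - 24)*(-21) = 12*(-21) = -252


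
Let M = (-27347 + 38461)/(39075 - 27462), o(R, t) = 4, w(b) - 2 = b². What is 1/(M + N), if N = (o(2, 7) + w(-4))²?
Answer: 11613/5631806 ≈ 0.0020620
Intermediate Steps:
w(b) = 2 + b²
M = 11114/11613 ≈ 0.95703
N = 484 (N = (4 + (2 + (-4)²))² = (4 + (2 + 16))² = (4 + 18)² = 22² = 484)
1/(M + N) = 1/(11114/11613 + 484) = 1/(5631806/11613) = 11613/5631806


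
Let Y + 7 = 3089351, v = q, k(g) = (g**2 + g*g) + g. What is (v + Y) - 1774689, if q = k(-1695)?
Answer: 7059010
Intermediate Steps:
k(g) = g + 2*g**2 (k(g) = (g**2 + g**2) + g = 2*g**2 + g = g + 2*g**2)
q = 5744355 (q = -1695*(1 + 2*(-1695)) = -1695*(1 - 3390) = -1695*(-3389) = 5744355)
v = 5744355
Y = 3089344 (Y = -7 + 3089351 = 3089344)
(v + Y) - 1774689 = (5744355 + 3089344) - 1774689 = 8833699 - 1774689 = 7059010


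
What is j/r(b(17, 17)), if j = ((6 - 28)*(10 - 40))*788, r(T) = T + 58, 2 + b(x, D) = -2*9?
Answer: 260040/19 ≈ 13686.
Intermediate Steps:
b(x, D) = -20 (b(x, D) = -2 - 2*9 = -2 - 18 = -20)
r(T) = 58 + T
j = 520080 (j = -22*(-30)*788 = 660*788 = 520080)
j/r(b(17, 17)) = 520080/(58 - 20) = 520080/38 = 520080*(1/38) = 260040/19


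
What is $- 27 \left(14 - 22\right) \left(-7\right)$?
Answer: $-1512$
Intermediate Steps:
$- 27 \left(14 - 22\right) \left(-7\right) = \left(-27\right) \left(-8\right) \left(-7\right) = 216 \left(-7\right) = -1512$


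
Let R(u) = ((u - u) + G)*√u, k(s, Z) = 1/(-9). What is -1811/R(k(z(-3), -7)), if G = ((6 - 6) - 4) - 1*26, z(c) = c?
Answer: -1811*I/10 ≈ -181.1*I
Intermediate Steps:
k(s, Z) = -⅑
G = -30 (G = (0 - 4) - 26 = -4 - 26 = -30)
R(u) = -30*√u (R(u) = ((u - u) - 30)*√u = (0 - 30)*√u = -30*√u)
-1811/R(k(z(-3), -7)) = -1811*I/10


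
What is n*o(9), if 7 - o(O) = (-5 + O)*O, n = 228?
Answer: -6612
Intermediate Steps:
o(O) = 7 - O*(-5 + O) (o(O) = 7 - (-5 + O)*O = 7 - O*(-5 + O))
n*o(9) = 228*(7 - 1*9² + 5*9) = 228*(7 - 1*81 + 45) = 228*(7 - 81 + 45) = 228*(-29) = -6612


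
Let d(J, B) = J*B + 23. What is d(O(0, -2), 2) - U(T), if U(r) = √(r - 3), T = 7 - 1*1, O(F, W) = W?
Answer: 19 - √3 ≈ 17.268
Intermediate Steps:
T = 6 (T = 7 - 1 = 6)
d(J, B) = 23 + B*J (d(J, B) = B*J + 23 = 23 + B*J)
U(r) = √(-3 + r)
d(O(0, -2), 2) - U(T) = (23 + 2*(-2)) - √(-3 + 6) = (23 - 4) - √3 = 19 - √3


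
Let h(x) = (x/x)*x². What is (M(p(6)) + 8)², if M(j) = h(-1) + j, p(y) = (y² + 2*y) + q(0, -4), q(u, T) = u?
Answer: 3249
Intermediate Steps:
p(y) = y² + 2*y (p(y) = (y² + 2*y) + 0 = y² + 2*y)
h(x) = x² (h(x) = 1*x² = x²)
M(j) = 1 + j (M(j) = (-1)² + j = 1 + j)
(M(p(6)) + 8)² = ((1 + 6*(2 + 6)) + 8)² = ((1 + 6*8) + 8)² = ((1 + 48) + 8)² = (49 + 8)² = 57² = 3249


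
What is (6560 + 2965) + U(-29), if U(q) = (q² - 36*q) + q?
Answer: 11381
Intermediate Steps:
U(q) = q² - 35*q
(6560 + 2965) + U(-29) = (6560 + 2965) - 29*(-35 - 29) = 9525 - 29*(-64) = 9525 + 1856 = 11381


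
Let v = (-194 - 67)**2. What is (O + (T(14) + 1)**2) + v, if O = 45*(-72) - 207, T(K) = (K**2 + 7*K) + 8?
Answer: 156483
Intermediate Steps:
T(K) = 8 + K**2 + 7*K
v = 68121 (v = (-261)**2 = 68121)
O = -3447 (O = -3240 - 207 = -3447)
(O + (T(14) + 1)**2) + v = (-3447 + ((8 + 14**2 + 7*14) + 1)**2) + 68121 = (-3447 + ((8 + 196 + 98) + 1)**2) + 68121 = (-3447 + (302 + 1)**2) + 68121 = (-3447 + 303**2) + 68121 = (-3447 + 91809) + 68121 = 88362 + 68121 = 156483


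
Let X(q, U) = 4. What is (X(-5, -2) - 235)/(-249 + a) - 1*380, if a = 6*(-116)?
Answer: -17089/45 ≈ -379.76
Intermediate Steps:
a = -696
(X(-5, -2) - 235)/(-249 + a) - 1*380 = (4 - 235)/(-249 - 696) - 1*380 = -231/(-945) - 380 = -231*(-1/945) - 380 = 11/45 - 380 = -17089/45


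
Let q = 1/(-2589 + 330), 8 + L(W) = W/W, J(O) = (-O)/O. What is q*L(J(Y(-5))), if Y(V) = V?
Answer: 7/2259 ≈ 0.0030987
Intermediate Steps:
J(O) = -1
L(W) = -7 (L(W) = -8 + W/W = -8 + 1 = -7)
q = -1/2259 (q = 1/(-2259) = -1/2259 ≈ -0.00044267)
q*L(J(Y(-5))) = -1/2259*(-7) = 7/2259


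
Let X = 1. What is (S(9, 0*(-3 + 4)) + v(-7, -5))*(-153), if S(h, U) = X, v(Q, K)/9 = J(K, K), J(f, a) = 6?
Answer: -8415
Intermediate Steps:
v(Q, K) = 54 (v(Q, K) = 9*6 = 54)
S(h, U) = 1
(S(9, 0*(-3 + 4)) + v(-7, -5))*(-153) = (1 + 54)*(-153) = 55*(-153) = -8415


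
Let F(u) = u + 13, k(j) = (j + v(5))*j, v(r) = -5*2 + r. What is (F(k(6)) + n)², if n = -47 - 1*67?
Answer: 9025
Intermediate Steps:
n = -114 (n = -47 - 67 = -114)
v(r) = -10 + r
k(j) = j*(-5 + j) (k(j) = (j + (-10 + 5))*j = (j - 5)*j = (-5 + j)*j = j*(-5 + j))
F(u) = 13 + u
(F(k(6)) + n)² = ((13 + 6*(-5 + 6)) - 114)² = ((13 + 6*1) - 114)² = ((13 + 6) - 114)² = (19 - 114)² = (-95)² = 9025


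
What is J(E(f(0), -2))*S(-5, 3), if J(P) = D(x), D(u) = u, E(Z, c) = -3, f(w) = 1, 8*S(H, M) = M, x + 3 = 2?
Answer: -3/8 ≈ -0.37500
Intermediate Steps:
x = -1 (x = -3 + 2 = -1)
S(H, M) = M/8
J(P) = -1
J(E(f(0), -2))*S(-5, 3) = -3/8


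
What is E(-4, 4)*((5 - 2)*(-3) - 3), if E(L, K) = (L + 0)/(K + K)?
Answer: 6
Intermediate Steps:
E(L, K) = L/(2*K) (E(L, K) = L/((2*K)) = L*(1/(2*K)) = L/(2*K))
E(-4, 4)*((5 - 2)*(-3) - 3) = ((1/2)*(-4)/4)*((5 - 2)*(-3) - 3) = ((1/2)*(-4)*(1/4))*(3*(-3) - 3) = -(-9 - 3)/2 = -1/2*(-12) = 6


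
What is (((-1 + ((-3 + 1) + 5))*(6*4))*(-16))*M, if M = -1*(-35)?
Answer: -26880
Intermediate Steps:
M = 35
(((-1 + ((-3 + 1) + 5))*(6*4))*(-16))*M = (((-1 + ((-3 + 1) + 5))*(6*4))*(-16))*35 = (((-1 + (-2 + 5))*24)*(-16))*35 = (((-1 + 3)*24)*(-16))*35 = ((2*24)*(-16))*35 = (48*(-16))*35 = -768*35 = -26880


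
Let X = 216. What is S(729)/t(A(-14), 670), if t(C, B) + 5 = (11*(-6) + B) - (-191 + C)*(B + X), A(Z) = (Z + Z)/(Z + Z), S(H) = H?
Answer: 27/6257 ≈ 0.0043152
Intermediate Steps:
A(Z) = 1 (A(Z) = (2*Z)/((2*Z)) = (2*Z)*(1/(2*Z)) = 1)
t(C, B) = -71 + B - (-191 + C)*(216 + B) (t(C, B) = -5 + ((11*(-6) + B) - (-191 + C)*(B + 216)) = -5 + ((-66 + B) - (-191 + C)*(216 + B)) = -5 + (-66 + B - (-191 + C)*(216 + B)) = -71 + B - (-191 + C)*(216 + B))
S(729)/t(A(-14), 670) = 729/(41185 - 216*1 + 192*670 - 1*670*1) = 729/(41185 - 216 + 128640 - 670) = 729/168939 = 729*(1/168939) = 27/6257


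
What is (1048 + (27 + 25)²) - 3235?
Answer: 517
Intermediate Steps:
(1048 + (27 + 25)²) - 3235 = (1048 + 52²) - 3235 = (1048 + 2704) - 3235 = 3752 - 3235 = 517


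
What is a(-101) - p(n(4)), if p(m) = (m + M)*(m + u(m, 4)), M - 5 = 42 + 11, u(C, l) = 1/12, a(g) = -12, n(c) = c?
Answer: -1591/6 ≈ -265.17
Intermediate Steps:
u(C, l) = 1/12
M = 58 (M = 5 + (42 + 11) = 5 + 53 = 58)
p(m) = (58 + m)*(1/12 + m) (p(m) = (m + 58)*(m + 1/12) = (58 + m)*(1/12 + m))
a(-101) - p(n(4)) = -12 - (29/6 + 4² + (697/12)*4) = -12 - (29/6 + 16 + 697/3) = -12 - 1*1519/6 = -12 - 1519/6 = -1591/6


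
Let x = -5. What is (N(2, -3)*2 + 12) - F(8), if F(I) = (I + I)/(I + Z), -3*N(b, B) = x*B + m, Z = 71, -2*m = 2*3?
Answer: 300/79 ≈ 3.7975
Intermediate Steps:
m = -3 ≈ -3.0000
N(b, B) = 1 + 5*B/3 (N(b, B) = -(-5*B - 3)/3 = -(-3 - 5*B)/3 = 1 + 5*B/3)
F(I) = 2*I/(71 + I) (F(I) = (I + I)/(I + 71) = (2*I)/(71 + I) = 2*I/(71 + I))
(N(2, -3)*2 + 12) - F(8) = ((1 + (5/3)*(-3))*2 + 12) - 2*8/(71 + 8) = ((1 - 5)*2 + 12) - 2*8/79 = (-4*2 + 12) - 2*8/79 = (-8 + 12) - 1*16/79 = 4 - 16/79 = 300/79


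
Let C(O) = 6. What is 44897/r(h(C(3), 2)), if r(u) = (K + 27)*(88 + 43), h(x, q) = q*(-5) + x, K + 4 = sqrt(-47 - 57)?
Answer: 1032631/82923 - 89794*I*sqrt(26)/82923 ≈ 12.453 - 5.5215*I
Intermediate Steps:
K = -4 + 2*I*sqrt(26) (K = -4 + sqrt(-47 - 57) = -4 + sqrt(-104) = -4 + 2*I*sqrt(26) ≈ -4.0 + 10.198*I)
h(x, q) = x - 5*q (h(x, q) = -5*q + x = x - 5*q)
r(u) = 3013 + 262*I*sqrt(26) (r(u) = ((-4 + 2*I*sqrt(26)) + 27)*(88 + 43) = (23 + 2*I*sqrt(26))*131 = 3013 + 262*I*sqrt(26))
44897/r(h(C(3), 2)) = 44897/(3013 + 262*I*sqrt(26))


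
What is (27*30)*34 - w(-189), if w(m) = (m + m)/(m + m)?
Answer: 27539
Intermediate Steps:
w(m) = 1 (w(m) = (2*m)/((2*m)) = (2*m)*(1/(2*m)) = 1)
(27*30)*34 - w(-189) = (27*30)*34 - 1*1 = 810*34 - 1 = 27540 - 1 = 27539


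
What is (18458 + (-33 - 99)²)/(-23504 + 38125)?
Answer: 35882/14621 ≈ 2.4541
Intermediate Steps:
(18458 + (-33 - 99)²)/(-23504 + 38125) = (18458 + (-132)²)/14621 = (18458 + 17424)*(1/14621) = 35882*(1/14621) = 35882/14621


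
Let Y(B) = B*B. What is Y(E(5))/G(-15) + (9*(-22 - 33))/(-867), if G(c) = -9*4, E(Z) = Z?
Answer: -1285/10404 ≈ -0.12351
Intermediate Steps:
G(c) = -36
Y(B) = B**2
Y(E(5))/G(-15) + (9*(-22 - 33))/(-867) = 5**2/(-36) + (9*(-22 - 33))/(-867) = 25*(-1/36) + (9*(-55))*(-1/867) = -25/36 - 495*(-1/867) = -25/36 + 165/289 = -1285/10404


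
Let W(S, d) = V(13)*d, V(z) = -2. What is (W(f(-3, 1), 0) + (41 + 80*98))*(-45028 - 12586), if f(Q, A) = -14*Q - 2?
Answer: -454055934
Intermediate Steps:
f(Q, A) = -2 - 14*Q
W(S, d) = -2*d
(W(f(-3, 1), 0) + (41 + 80*98))*(-45028 - 12586) = (-2*0 + (41 + 80*98))*(-45028 - 12586) = (0 + (41 + 7840))*(-57614) = (0 + 7881)*(-57614) = 7881*(-57614) = -454055934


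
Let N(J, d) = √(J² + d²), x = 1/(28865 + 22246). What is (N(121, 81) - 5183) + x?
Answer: -264908312/51111 + √21202 ≈ -5037.4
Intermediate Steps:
x = 1/51111 ≈ 1.9565e-5
(N(121, 81) - 5183) + x = (√(121² + 81²) - 5183) + 1/51111 = (√(14641 + 6561) - 5183) + 1/51111 = (√21202 - 5183) + 1/51111 = (-5183 + √21202) + 1/51111 = -264908312/51111 + √21202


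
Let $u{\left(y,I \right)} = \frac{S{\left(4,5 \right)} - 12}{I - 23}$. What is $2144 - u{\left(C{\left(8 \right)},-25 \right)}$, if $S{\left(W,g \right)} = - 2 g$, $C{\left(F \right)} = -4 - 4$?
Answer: $\frac{51445}{24} \approx 2143.5$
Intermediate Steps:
$C{\left(F \right)} = -8$ ($C{\left(F \right)} = -4 - 4 = -8$)
$u{\left(y,I \right)} = - \frac{22}{-23 + I}$ ($u{\left(y,I \right)} = \frac{\left(-2\right) 5 - 12}{I - 23} = \frac{-10 - 12}{-23 + I} = - \frac{22}{-23 + I}$)
$2144 - u{\left(C{\left(8 \right)},-25 \right)} = 2144 - - \frac{22}{-23 - 25} = 2144 - - \frac{22}{-48} = 2144 - \left(-22\right) \left(- \frac{1}{48}\right) = 2144 - \frac{11}{24} = \frac{51445}{24}$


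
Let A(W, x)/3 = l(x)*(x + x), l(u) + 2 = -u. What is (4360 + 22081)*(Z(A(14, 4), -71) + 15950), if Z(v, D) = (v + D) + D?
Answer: 414171824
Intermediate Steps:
l(u) = -2 - u
A(W, x) = 6*x*(-2 - x) (A(W, x) = 3*((-2 - x)*(x + x)) = 3*((-2 - x)*(2*x)) = 3*(2*x*(-2 - x)) = 6*x*(-2 - x))
Z(v, D) = v + 2*D (Z(v, D) = (D + v) + D = v + 2*D)
(4360 + 22081)*(Z(A(14, 4), -71) + 15950) = (4360 + 22081)*((-6*4*(2 + 4) + 2*(-71)) + 15950) = 26441*((-6*4*6 - 142) + 15950) = 26441*((-144 - 142) + 15950) = 26441*(-286 + 15950) = 26441*15664 = 414171824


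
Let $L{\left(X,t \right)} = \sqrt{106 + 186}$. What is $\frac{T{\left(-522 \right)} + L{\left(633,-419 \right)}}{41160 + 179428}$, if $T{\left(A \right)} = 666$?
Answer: $\frac{333}{110294} + \frac{\sqrt{73}}{110294} \approx 0.0030967$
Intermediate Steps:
$L{\left(X,t \right)} = 2 \sqrt{73}$ ($L{\left(X,t \right)} = \sqrt{292} = 2 \sqrt{73}$)
$\frac{T{\left(-522 \right)} + L{\left(633,-419 \right)}}{41160 + 179428} = \frac{666 + 2 \sqrt{73}}{41160 + 179428} = \frac{666 + 2 \sqrt{73}}{220588} = \left(666 + 2 \sqrt{73}\right) \frac{1}{220588} = \frac{333}{110294} + \frac{\sqrt{73}}{110294}$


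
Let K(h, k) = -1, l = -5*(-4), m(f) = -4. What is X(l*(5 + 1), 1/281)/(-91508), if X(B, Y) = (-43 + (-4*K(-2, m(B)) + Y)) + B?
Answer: -11381/12856874 ≈ -0.00088521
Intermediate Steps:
l = 20
X(B, Y) = -39 + B + Y (X(B, Y) = (-43 + (-4*(-1) + Y)) + B = (-43 + (4 + Y)) + B = (-39 + Y) + B = -39 + B + Y)
X(l*(5 + 1), 1/281)/(-91508) = (-39 + 20*(5 + 1) + 1/281)/(-91508) = (-39 + 20*6 + 1/281)*(-1/91508) = (-39 + 120 + 1/281)*(-1/91508) = (22762/281)*(-1/91508) = -11381/12856874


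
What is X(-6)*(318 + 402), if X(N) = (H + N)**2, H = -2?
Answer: 46080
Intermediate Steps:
X(N) = (-2 + N)**2
X(-6)*(318 + 402) = (-2 - 6)**2*(318 + 402) = (-8)**2*720 = 64*720 = 46080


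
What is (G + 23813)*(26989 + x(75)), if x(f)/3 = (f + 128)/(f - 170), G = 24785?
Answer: 124573488908/95 ≈ 1.3113e+9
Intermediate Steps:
x(f) = 3*(128 + f)/(-170 + f) (x(f) = 3*((f + 128)/(f - 170)) = 3*((128 + f)/(-170 + f)) = 3*(128 + f)/(-170 + f))
(G + 23813)*(26989 + x(75)) = (24785 + 23813)*(26989 + 3*(128 + 75)/(-170 + 75)) = 48598*(26989 + 3*203/(-95)) = 48598*(26989 + 3*(-1/95)*203) = 48598*(26989 - 609/95) = 48598*(2563346/95) = 124573488908/95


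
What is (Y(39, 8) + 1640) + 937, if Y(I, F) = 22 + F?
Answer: 2607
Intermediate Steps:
(Y(39, 8) + 1640) + 937 = ((22 + 8) + 1640) + 937 = (30 + 1640) + 937 = 1670 + 937 = 2607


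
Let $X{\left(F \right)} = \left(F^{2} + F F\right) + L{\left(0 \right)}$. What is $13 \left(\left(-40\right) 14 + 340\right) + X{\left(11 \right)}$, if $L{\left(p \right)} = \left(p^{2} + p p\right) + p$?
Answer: $-2618$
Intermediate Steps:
$L{\left(p \right)} = p + 2 p^{2}$ ($L{\left(p \right)} = \left(p^{2} + p^{2}\right) + p = 2 p^{2} + p = p + 2 p^{2}$)
$X{\left(F \right)} = 2 F^{2}$ ($X{\left(F \right)} = \left(F^{2} + F F\right) + 0 \left(1 + 2 \cdot 0\right) = \left(F^{2} + F^{2}\right) + 0 \left(1 + 0\right) = 2 F^{2} + 0 \cdot 1 = 2 F^{2} + 0 = 2 F^{2}$)
$13 \left(\left(-40\right) 14 + 340\right) + X{\left(11 \right)} = 13 \left(\left(-40\right) 14 + 340\right) + 2 \cdot 11^{2} = 13 \left(-560 + 340\right) + 2 \cdot 121 = 13 \left(-220\right) + 242 = -2860 + 242 = -2618$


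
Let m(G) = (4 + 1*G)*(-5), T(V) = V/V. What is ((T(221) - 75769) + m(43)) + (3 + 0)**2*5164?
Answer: -29527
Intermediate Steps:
T(V) = 1
m(G) = -20 - 5*G (m(G) = (4 + G)*(-5) = -20 - 5*G)
((T(221) - 75769) + m(43)) + (3 + 0)**2*5164 = ((1 - 75769) + (-20 - 5*43)) + (3 + 0)**2*5164 = (-75768 + (-20 - 215)) + 3**2*5164 = (-75768 - 235) + 9*5164 = -76003 + 46476 = -29527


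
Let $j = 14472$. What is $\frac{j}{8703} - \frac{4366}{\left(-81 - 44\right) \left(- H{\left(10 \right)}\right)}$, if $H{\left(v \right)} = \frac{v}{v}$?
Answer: $- \frac{4020922}{120875} \approx -33.265$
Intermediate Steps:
$H{\left(v \right)} = 1$
$\frac{j}{8703} - \frac{4366}{\left(-81 - 44\right) \left(- H{\left(10 \right)}\right)} = \frac{14472}{8703} - \frac{4366}{\left(-81 - 44\right) \left(\left(-1\right) 1\right)} = 14472 \cdot \frac{1}{8703} - \frac{4366}{\left(-125\right) \left(-1\right)} = \frac{1608}{967} - \frac{4366}{125} = - \frac{4020922}{120875}$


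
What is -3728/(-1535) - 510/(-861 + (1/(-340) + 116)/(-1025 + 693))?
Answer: 450838263632/149246697665 ≈ 3.0208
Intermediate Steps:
-3728/(-1535) - 510/(-861 + (1/(-340) + 116)/(-1025 + 693)) = -3728*(-1/1535) - 510/(-861 + (-1/340 + 116)/(-332)) = 3728/1535 - 510/(-861 + (39439/340)*(-1/332)) = 3728/1535 - 510/(-861 - 39439/112880) = 3728/1535 - 510/(-97229119/112880) = 3728/1535 - 510*(-112880/97229119) = 3728/1535 + 57568800/97229119 = 450838263632/149246697665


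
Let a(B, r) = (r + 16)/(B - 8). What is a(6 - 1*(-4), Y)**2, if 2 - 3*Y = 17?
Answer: 121/4 ≈ 30.250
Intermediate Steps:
Y = -5 (Y = 2/3 - 1/3*17 = 2/3 - 17/3 = -5)
a(B, r) = (16 + r)/(-8 + B)
a(6 - 1*(-4), Y)**2 = ((16 - 5)/(-8 + (6 - 1*(-4))))**2 = (11/(-8 + (6 + 4)))**2 = (11/(-8 + 10))**2 = (11/2)**2 = 121/4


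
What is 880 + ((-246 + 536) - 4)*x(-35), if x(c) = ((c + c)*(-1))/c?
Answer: 308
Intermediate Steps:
x(c) = -2 (x(c) = ((2*c)*(-1))/c = (-2*c)/c = -2)
880 + ((-246 + 536) - 4)*x(-35) = 880 + ((-246 + 536) - 4)*(-2) = 880 + (290 - 4)*(-2) = 880 + 286*(-2) = 880 - 572 = 308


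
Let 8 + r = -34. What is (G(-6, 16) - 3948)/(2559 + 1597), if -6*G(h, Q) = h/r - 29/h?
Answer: -995105/1047312 ≈ -0.95015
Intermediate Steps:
r = -42 (r = -8 - 34 = -42)
G(h, Q) = h/252 + 29/(6*h) (G(h, Q) = -(h/(-42) - 29/h)/6 = -(h*(-1/42) - 29/h)/6 = -(-h/42 - 29/h)/6 = -(-29/h - h/42)/6 = h/252 + 29/(6*h))
(G(-6, 16) - 3948)/(2559 + 1597) = ((1/252)*(1218 + (-6)²)/(-6) - 3948)/(2559 + 1597) = ((1/252)*(-⅙)*(1218 + 36) - 3948)/4156 = ((1/252)*(-⅙)*1254 - 3948)*(1/4156) = (-209/252 - 3948)*(1/4156) = -995105/252*1/4156 = -995105/1047312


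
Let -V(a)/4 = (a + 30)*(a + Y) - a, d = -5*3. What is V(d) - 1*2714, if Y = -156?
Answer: 7486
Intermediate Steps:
d = -15
V(a) = 4*a - 4*(-156 + a)*(30 + a) (V(a) = -4*((a + 30)*(a - 156) - a) = -4*((30 + a)*(-156 + a) - a) = -4*((-156 + a)*(30 + a) - a) = -4*(-a + (-156 + a)*(30 + a)) = 4*a - 4*(-156 + a)*(30 + a))
V(d) - 1*2714 = (18720 - 4*(-15)**2 + 508*(-15)) - 1*2714 = (18720 - 4*225 - 7620) - 2714 = (18720 - 900 - 7620) - 2714 = 10200 - 2714 = 7486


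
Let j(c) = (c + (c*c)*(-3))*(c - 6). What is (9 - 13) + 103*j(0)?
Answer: -4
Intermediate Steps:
j(c) = (-6 + c)*(c - 3*c²) (j(c) = (c + c²*(-3))*(-6 + c) = (c - 3*c²)*(-6 + c) = (-6 + c)*(c - 3*c²))
(9 - 13) + 103*j(0) = (9 - 13) + 103*(0*(-6 - 3*0² + 19*0)) = -4 + 103*(0*(-6 - 3*0 + 0)) = -4 + 103*(0*(-6 + 0 + 0)) = -4 + 103*(0*(-6)) = -4 + 103*0 = -4 + 0 = -4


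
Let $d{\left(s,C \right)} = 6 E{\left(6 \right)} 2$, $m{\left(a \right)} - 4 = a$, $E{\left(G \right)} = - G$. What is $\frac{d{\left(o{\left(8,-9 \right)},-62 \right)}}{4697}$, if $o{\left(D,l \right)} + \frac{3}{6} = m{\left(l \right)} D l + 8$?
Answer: $- \frac{72}{4697} \approx -0.015329$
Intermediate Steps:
$m{\left(a \right)} = 4 + a$
$o{\left(D,l \right)} = \frac{15}{2} + D l \left(4 + l\right)$ ($o{\left(D,l \right)} = - \frac{1}{2} + \left(\left(4 + l\right) D l + 8\right) = - \frac{1}{2} + \left(D \left(4 + l\right) l + 8\right) = - \frac{1}{2} + \left(D l \left(4 + l\right) + 8\right) = - \frac{1}{2} + \left(8 + D l \left(4 + l\right)\right) = \frac{15}{2} + D l \left(4 + l\right)$)
$d{\left(s,C \right)} = -72$ ($d{\left(s,C \right)} = 6 \left(\left(-1\right) 6\right) 2 = 6 \left(-6\right) 2 = \left(-36\right) 2 = -72$)
$\frac{d{\left(o{\left(8,-9 \right)},-62 \right)}}{4697} = - \frac{72}{4697}$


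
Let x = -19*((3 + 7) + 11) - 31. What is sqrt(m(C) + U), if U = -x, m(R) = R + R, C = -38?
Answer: sqrt(354) ≈ 18.815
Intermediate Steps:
x = -430 (x = -19*(10 + 11) - 31 = -19*21 - 31 = -399 - 31 = -430)
m(R) = 2*R
U = 430 (U = -1*(-430) = 430)
sqrt(m(C) + U) = sqrt(2*(-38) + 430) = sqrt(-76 + 430) = sqrt(354)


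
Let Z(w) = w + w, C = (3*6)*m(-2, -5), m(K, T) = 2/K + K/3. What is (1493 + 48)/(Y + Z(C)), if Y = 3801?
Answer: 1541/3741 ≈ 0.41192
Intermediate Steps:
m(K, T) = 2/K + K/3 (m(K, T) = 2/K + K*(⅓) = 2/K + K/3)
C = -30 (C = (3*6)*(2/(-2) + (⅓)*(-2)) = 18*(2*(-½) - ⅔) = 18*(-1 - ⅔) = 18*(-5/3) = -30)
Z(w) = 2*w
(1493 + 48)/(Y + Z(C)) = (1493 + 48)/(3801 + 2*(-30)) = 1541/(3801 - 60) = 1541/3741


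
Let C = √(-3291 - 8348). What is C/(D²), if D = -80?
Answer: I*√11639/6400 ≈ 0.016857*I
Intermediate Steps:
C = I*√11639 (C = √(-11639) = I*√11639 ≈ 107.88*I)
C/(D²) = (I*√11639)/((-80)²) = (I*√11639)/6400 = (I*√11639)*(1/6400) = I*√11639/6400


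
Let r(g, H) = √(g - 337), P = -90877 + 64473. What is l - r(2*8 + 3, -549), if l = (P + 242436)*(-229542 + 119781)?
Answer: -23711888352 - I*√318 ≈ -2.3712e+10 - 17.833*I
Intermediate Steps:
P = -26404
r(g, H) = √(-337 + g)
l = -23711888352 (l = (-26404 + 242436)*(-229542 + 119781) = 216032*(-109761) = -23711888352)
l - r(2*8 + 3, -549) = -23711888352 - √(-337 + (2*8 + 3)) = -23711888352 - √(-337 + (16 + 3)) = -23711888352 - √(-337 + 19) = -23711888352 - √(-318) = -23711888352 - I*√318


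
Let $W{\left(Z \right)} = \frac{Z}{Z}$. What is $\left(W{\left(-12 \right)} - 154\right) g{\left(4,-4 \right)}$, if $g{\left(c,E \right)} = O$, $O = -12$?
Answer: $1836$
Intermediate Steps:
$g{\left(c,E \right)} = -12$
$W{\left(Z \right)} = 1$
$\left(W{\left(-12 \right)} - 154\right) g{\left(4,-4 \right)} = \left(1 - 154\right) \left(-12\right) = \left(-153\right) \left(-12\right) = 1836$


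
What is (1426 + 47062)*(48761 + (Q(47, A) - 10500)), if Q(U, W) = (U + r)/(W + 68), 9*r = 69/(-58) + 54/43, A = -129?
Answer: 14598269798068/7869 ≈ 1.8552e+9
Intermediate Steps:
r = 55/7482 (r = (69/(-58) + 54/43)/9 = (69*(-1/58) + 54*(1/43))/9 = (-69/58 + 54/43)/9 = (1/9)*(165/2494) = 55/7482 ≈ 0.0073510)
Q(U, W) = (55/7482 + U)/(68 + W) (Q(U, W) = (U + 55/7482)/(W + 68) = (55/7482 + U)/(68 + W))
(1426 + 47062)*(48761 + (Q(47, A) - 10500)) = (1426 + 47062)*(48761 + ((55/7482 + 47)/(68 - 129) - 10500)) = 48488*(48761 + ((351709/7482)/(-61) - 10500)) = 48488*(48761 + (-1/61*351709/7482 - 10500)) = 48488*(48761 + (-351709/456402 - 10500)) = 48488*(48761 - 4792572709/456402) = 48488*(17462045213/456402) = 14598269798068/7869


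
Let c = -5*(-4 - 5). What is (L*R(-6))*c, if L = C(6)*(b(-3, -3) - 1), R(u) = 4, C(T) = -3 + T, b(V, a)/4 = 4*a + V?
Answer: -32940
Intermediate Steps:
b(V, a) = 4*V + 16*a (b(V, a) = 4*(4*a + V) = 4*(V + 4*a) = 4*V + 16*a)
c = 45 (c = -5*(-9) = 45)
L = -183 (L = (-3 + 6)*((4*(-3) + 16*(-3)) - 1) = 3*((-12 - 48) - 1) = 3*(-60 - 1) = 3*(-61) = -183)
(L*R(-6))*c = -183*4*45 = -732*45 = -32940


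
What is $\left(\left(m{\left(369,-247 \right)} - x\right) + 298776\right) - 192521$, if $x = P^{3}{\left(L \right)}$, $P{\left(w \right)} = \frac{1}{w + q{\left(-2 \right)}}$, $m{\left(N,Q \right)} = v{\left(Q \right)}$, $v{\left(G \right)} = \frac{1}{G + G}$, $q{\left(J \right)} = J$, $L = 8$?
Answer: $\frac{5668916405}{53352} \approx 1.0626 \cdot 10^{5}$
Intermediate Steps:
$v{\left(G \right)} = \frac{1}{2 G}$
$m{\left(N,Q \right)} = \frac{1}{2 Q}$
$P{\left(w \right)} = \frac{1}{-2 + w}$ ($P{\left(w \right)} = \frac{1}{w - 2} = \frac{1}{-2 + w}$)
$x = \frac{1}{216}$ ($x = \left(\frac{1}{-2 + 8}\right)^{3} = \left(\frac{1}{6}\right)^{3} = \frac{1}{216} \approx 0.0046296$)
$\left(\left(m{\left(369,-247 \right)} - x\right) + 298776\right) - 192521 = \left(\left(\frac{1}{2 \left(-247\right)} - \frac{1}{216}\right) + 298776\right) - 192521 = \left(\left(\frac{1}{2} \left(- \frac{1}{247}\right) - \frac{1}{216}\right) + 298776\right) - 192521 = \left(\left(- \frac{1}{494} - \frac{1}{216}\right) + 298776\right) - 192521 = \left(- \frac{355}{53352} + 298776\right) - 192521 = \frac{15940296797}{53352} - 192521 = \frac{5668916405}{53352}$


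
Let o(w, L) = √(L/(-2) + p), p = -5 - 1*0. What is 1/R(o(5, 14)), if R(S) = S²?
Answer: -1/12 ≈ -0.083333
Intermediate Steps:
p = -5 (p = -5 + 0 = -5)
o(w, L) = √(-5 - L/2) (o(w, L) = √(L/(-2) - 5) = √(L*(-½) - 5) = √(-L/2 - 5) = √(-5 - L/2))
1/R(o(5, 14)) = 1/((√(-20 - 2*14)/2)²) = 1/((√(-20 - 28)/2)²) = 1/((√(-48)/2)²) = 1/(((4*I*√3)/2)²) = 1/((2*I*√3)²) = 1/(-12) = -1/12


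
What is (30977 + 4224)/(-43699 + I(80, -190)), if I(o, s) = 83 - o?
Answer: -35201/43696 ≈ -0.80559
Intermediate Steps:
(30977 + 4224)/(-43699 + I(80, -190)) = (30977 + 4224)/(-43699 + (83 - 1*80)) = 35201/(-43699 + (83 - 80)) = 35201/(-43699 + 3) = 35201/(-43696) = 35201*(-1/43696) = -35201/43696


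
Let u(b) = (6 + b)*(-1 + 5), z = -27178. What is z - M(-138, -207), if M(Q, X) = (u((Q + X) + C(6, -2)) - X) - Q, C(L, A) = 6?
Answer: -26191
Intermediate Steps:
u(b) = 24 + 4*b (u(b) = (6 + b)*4 = 24 + 4*b)
M(Q, X) = 48 + 3*Q + 3*X (M(Q, X) = ((24 + 4*((Q + X) + 6)) - X) - Q = ((24 + 4*(6 + Q + X)) - X) - Q = ((24 + (24 + 4*Q + 4*X)) - X) - Q = ((48 + 4*Q + 4*X) - X) - Q = (48 + 3*X + 4*Q) - Q = 48 + 3*Q + 3*X)
z - M(-138, -207) = -27178 - (48 + 3*(-138) + 3*(-207)) = -27178 - (48 - 414 - 621) = -27178 - 1*(-987) = -27178 + 987 = -26191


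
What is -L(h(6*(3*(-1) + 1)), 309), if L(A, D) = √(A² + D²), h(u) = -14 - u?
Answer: -13*√565 ≈ -309.01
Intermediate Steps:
-L(h(6*(3*(-1) + 1)), 309) = -√((-14 - 6*(3*(-1) + 1))² + 309²) = -√((-14 - 6*(-3 + 1))² + 95481) = -√((-14 - 6*(-2))² + 95481) = -√((-14 - 1*(-12))² + 95481) = -√((-14 + 12)² + 95481) = -√((-2)² + 95481) = -√(4 + 95481) = -√95485 = -13*√565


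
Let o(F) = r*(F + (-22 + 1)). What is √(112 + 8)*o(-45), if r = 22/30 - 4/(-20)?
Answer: -616*√30/5 ≈ -674.79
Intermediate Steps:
r = 14/15 (r = 22*(1/30) - 4*(-1/20) = 11/15 + ⅕ = 14/15 ≈ 0.93333)
o(F) = -98/5 + 14*F/15 (o(F) = 14*(F + (-22 + 1))/15 = 14*(F - 21)/15 = 14*(-21 + F)/15 = -98/5 + 14*F/15)
√(112 + 8)*o(-45) = √(112 + 8)*(-98/5 + (14/15)*(-45)) = √120*(-98/5 - 42) = (2*√30)*(-308/5) = -616*√30/5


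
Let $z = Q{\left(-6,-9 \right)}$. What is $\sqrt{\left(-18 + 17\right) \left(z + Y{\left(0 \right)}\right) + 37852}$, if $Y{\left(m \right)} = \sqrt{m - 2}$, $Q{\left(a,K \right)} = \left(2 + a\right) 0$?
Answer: $\sqrt{37852 - i \sqrt{2}} \approx 194.56 - 0.004 i$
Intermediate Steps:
$Q{\left(a,K \right)} = 0$
$z = 0$
$Y{\left(m \right)} = \sqrt{-2 + m}$
$\sqrt{\left(-18 + 17\right) \left(z + Y{\left(0 \right)}\right) + 37852} = \sqrt{\left(-18 + 17\right) \left(0 + \sqrt{-2 + 0}\right) + 37852} = \sqrt{- (0 + \sqrt{-2}) + 37852} = \sqrt{- (0 + i \sqrt{2}) + 37852} = \sqrt{- i \sqrt{2} + 37852} = \sqrt{37852 - i \sqrt{2}}$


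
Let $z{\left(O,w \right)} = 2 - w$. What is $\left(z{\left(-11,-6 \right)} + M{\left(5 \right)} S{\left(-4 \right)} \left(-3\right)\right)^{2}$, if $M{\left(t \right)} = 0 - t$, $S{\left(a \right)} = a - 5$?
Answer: $16129$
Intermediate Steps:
$S{\left(a \right)} = -5 + a$
$M{\left(t \right)} = - t$
$\left(z{\left(-11,-6 \right)} + M{\left(5 \right)} S{\left(-4 \right)} \left(-3\right)\right)^{2} = \left(\left(2 - -6\right) + \left(-1\right) 5 \left(-5 - 4\right) \left(-3\right)\right)^{2} = \left(\left(2 + 6\right) + \left(-5\right) \left(-9\right) \left(-3\right)\right)^{2} = \left(8 + 45 \left(-3\right)\right)^{2} = \left(8 - 135\right)^{2} = \left(-127\right)^{2} = 16129$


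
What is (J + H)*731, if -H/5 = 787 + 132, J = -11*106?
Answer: -4211291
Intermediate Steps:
J = -1166
H = -4595 (H = -5*(787 + 132) = -5*919 = -4595)
(J + H)*731 = (-1166 - 4595)*731 = -5761*731 = -4211291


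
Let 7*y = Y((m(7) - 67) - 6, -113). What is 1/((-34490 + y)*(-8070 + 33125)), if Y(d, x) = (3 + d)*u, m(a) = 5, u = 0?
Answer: -1/864146950 ≈ -1.1572e-9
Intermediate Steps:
Y(d, x) = 0 (Y(d, x) = (3 + d)*0 = 0)
y = 0 (y = (⅐)*0 = 0)
1/((-34490 + y)*(-8070 + 33125)) = 1/((-34490 + 0)*(-8070 + 33125)) = 1/(-34490*25055) = 1/(-864146950) = -1/864146950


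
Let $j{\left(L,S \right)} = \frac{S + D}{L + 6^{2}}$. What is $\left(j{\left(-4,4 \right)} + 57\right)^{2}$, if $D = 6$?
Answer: $\frac{840889}{256} \approx 3284.7$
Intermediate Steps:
$j{\left(L,S \right)} = \frac{6 + S}{36 + L}$ ($j{\left(L,S \right)} = \frac{S + 6}{L + 6^{2}} = \frac{6 + S}{L + 36} = \frac{6 + S}{36 + L}$)
$\left(j{\left(-4,4 \right)} + 57\right)^{2} = \left(\frac{6 + 4}{36 - 4} + 57\right)^{2} = \left(\frac{1}{32} \cdot 10 + 57\right)^{2} = \left(\frac{5}{16} + 57\right)^{2} = \left(\frac{917}{16}\right)^{2} = \frac{840889}{256}$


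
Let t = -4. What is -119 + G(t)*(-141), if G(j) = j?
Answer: 445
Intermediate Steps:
-119 + G(t)*(-141) = -119 - 4*(-141) = -119 + 564 = 445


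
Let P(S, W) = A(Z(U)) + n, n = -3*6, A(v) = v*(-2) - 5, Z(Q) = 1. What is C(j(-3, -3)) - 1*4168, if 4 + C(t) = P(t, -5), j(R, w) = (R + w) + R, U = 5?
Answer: -4197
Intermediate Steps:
A(v) = -5 - 2*v (A(v) = -2*v - 5 = -5 - 2*v)
n = -18
j(R, w) = w + 2*R
P(S, W) = -25 (P(S, W) = (-5 - 2*1) - 18 = (-5 - 2) - 18 = -7 - 18 = -25)
C(t) = -29 (C(t) = -4 - 25 = -29)
C(j(-3, -3)) - 1*4168 = -29 - 1*4168 = -29 - 4168 = -4197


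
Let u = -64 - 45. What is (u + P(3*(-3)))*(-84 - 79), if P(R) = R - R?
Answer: 17767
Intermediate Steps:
u = -109
P(R) = 0
(u + P(3*(-3)))*(-84 - 79) = (-109 + 0)*(-84 - 79) = -109*(-163) = 17767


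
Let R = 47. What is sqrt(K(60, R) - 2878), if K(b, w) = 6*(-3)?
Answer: 4*I*sqrt(181) ≈ 53.815*I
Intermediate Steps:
K(b, w) = -18
sqrt(K(60, R) - 2878) = sqrt(-18 - 2878) = sqrt(-2896) = 4*I*sqrt(181)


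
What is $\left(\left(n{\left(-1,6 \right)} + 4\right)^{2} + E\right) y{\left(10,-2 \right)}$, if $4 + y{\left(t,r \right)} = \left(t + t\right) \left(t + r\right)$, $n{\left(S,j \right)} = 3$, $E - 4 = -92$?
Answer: $-6084$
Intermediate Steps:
$E = -88$ ($E = 4 - 92 = -88$)
$y{\left(t,r \right)} = -4 + 2 t \left(r + t\right)$ ($y{\left(t,r \right)} = -4 + \left(t + t\right) \left(t + r\right) = -4 + 2 t \left(r + t\right)$)
$\left(\left(n{\left(-1,6 \right)} + 4\right)^{2} + E\right) y{\left(10,-2 \right)} = \left(\left(3 + 4\right)^{2} - 88\right) \left(-4 + 2 \cdot 10^{2} + 2 \left(-2\right) 10\right) = \left(7^{2} - 88\right) \left(-4 + 2 \cdot 100 - 40\right) = \left(49 - 88\right) \left(-4 + 200 - 40\right) = \left(-39\right) 156 = -6084$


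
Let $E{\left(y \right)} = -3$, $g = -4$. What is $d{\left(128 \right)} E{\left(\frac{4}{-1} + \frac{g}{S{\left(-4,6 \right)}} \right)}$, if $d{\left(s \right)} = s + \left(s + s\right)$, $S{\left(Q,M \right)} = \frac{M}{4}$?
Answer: $-1152$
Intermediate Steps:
$S{\left(Q,M \right)} = \frac{M}{4}$ ($S{\left(Q,M \right)} = M \frac{1}{4} = \frac{M}{4}$)
$d{\left(s \right)} = 3 s$ ($d{\left(s \right)} = s + 2 s = 3 s$)
$d{\left(128 \right)} E{\left(\frac{4}{-1} + \frac{g}{S{\left(-4,6 \right)}} \right)} = 3 \cdot 128 \left(-3\right) = 384 \left(-3\right) = -1152$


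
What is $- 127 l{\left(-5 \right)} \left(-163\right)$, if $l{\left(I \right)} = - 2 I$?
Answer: $207010$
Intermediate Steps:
$- 127 l{\left(-5 \right)} \left(-163\right) = - 127 \left(\left(-2\right) \left(-5\right)\right) \left(-163\right) = \left(-127\right) 10 \left(-163\right) = \left(-1270\right) \left(-163\right) = 207010$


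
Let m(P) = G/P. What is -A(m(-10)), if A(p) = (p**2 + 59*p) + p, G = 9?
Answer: 5319/100 ≈ 53.190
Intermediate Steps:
m(P) = 9/P
A(p) = p**2 + 60*p
-A(m(-10)) = -9/(-10)*(60 + 9/(-10)) = -9*(-1/10)*(60 + 9*(-1/10)) = -(-9)*(60 - 9/10)/10 = -(-9)*591/(10*10) = -1*(-5319/100) = 5319/100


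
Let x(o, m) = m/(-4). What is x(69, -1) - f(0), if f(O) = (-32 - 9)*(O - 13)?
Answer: -2131/4 ≈ -532.75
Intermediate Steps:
x(o, m) = -m/4 (x(o, m) = m*(-¼) = -m/4)
f(O) = 533 - 41*O (f(O) = -41*(-13 + O) = 533 - 41*O)
x(69, -1) - f(0) = -¼*(-1) - (533 - 41*0) = ¼ - (533 + 0) = ¼ - 1*533 = ¼ - 533 = -2131/4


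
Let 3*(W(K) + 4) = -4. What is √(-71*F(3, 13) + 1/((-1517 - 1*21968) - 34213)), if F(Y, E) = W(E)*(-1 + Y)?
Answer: √22690867015182/173094 ≈ 27.520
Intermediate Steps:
W(K) = -16/3 (W(K) = -4 + (⅓)*(-4) = -4 - 4/3 = -16/3)
F(Y, E) = 16/3 - 16*Y/3 (F(Y, E) = -16*(-1 + Y)/3 = 16/3 - 16*Y/3)
√(-71*F(3, 13) + 1/((-1517 - 1*21968) - 34213)) = √(-71*(16/3 - 16/3*3) + 1/((-1517 - 1*21968) - 34213)) = √(-71*(16/3 - 16) + 1/((-1517 - 21968) - 34213)) = √(-71*(-32/3) + 1/(-23485 - 34213)) = √(2272/3 + 1/(-57698)) = √(2272/3 - 1/57698) = √(131089853/173094) = √22690867015182/173094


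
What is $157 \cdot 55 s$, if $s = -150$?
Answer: $-1295250$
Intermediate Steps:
$157 \cdot 55 s = 157 \cdot 55 \left(-150\right) = 8635 \left(-150\right) = -1295250$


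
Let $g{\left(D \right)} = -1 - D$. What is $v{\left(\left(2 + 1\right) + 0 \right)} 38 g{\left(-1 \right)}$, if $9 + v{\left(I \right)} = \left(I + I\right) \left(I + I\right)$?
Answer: $0$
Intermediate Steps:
$v{\left(I \right)} = -9 + 4 I^{2}$ ($v{\left(I \right)} = -9 + \left(I + I\right) \left(I + I\right) = -9 + 2 I 2 I = -9 + 4 I^{2}$)
$v{\left(\left(2 + 1\right) + 0 \right)} 38 g{\left(-1 \right)} = \left(-9 + 4 \left(\left(2 + 1\right) + 0\right)^{2}\right) 38 \left(-1 - -1\right) = \left(-9 + 4 \left(3 + 0\right)^{2}\right) 38 \left(-1 + 1\right) = \left(-9 + 4 \cdot 3^{2}\right) 38 \cdot 0 = \left(-9 + 4 \cdot 9\right) 38 \cdot 0 = \left(-9 + 36\right) 38 \cdot 0 = 27 \cdot 38 \cdot 0 = 1026 \cdot 0 = 0$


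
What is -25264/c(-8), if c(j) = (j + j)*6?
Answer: 1579/6 ≈ 263.17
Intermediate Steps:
c(j) = 12*j (c(j) = (2*j)*6 = 12*j)
-25264/c(-8) = -25264/(12*(-8)) = -25264/(-96) = -25264*(-1/96) = 1579/6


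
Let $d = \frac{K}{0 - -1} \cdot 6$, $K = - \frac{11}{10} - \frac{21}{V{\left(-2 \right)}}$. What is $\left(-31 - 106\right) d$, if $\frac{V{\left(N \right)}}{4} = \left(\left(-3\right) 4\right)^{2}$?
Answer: $\frac{149467}{160} \approx 934.17$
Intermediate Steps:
$V{\left(N \right)} = 576$ ($V{\left(N \right)} = 4 \left(\left(-3\right) 4\right)^{2} = 4 \left(-12\right)^{2} = 4 \cdot 144 = 576$)
$K = - \frac{1091}{960}$ ($K = - \frac{11}{10} - \frac{21}{576} = \left(-11\right) \frac{1}{10} - \frac{7}{192} = - \frac{11}{10} - \frac{7}{192} = - \frac{1091}{960} \approx -1.1365$)
$d = - \frac{1091}{160}$ ($d = - \frac{1091}{960 \left(0 - -1\right)} 6 = - \frac{1091}{960 \left(0 + \left(-13 + 14\right)\right)} 6 = - \frac{1091}{960 \left(0 + 1\right)} 6 = - \frac{1091}{960 \cdot 1} \cdot 6 = \left(- \frac{1091}{960}\right) 1 \cdot 6 = \left(- \frac{1091}{960}\right) 6 = - \frac{1091}{160} \approx -6.8187$)
$\left(-31 - 106\right) d = \left(-31 - 106\right) \left(- \frac{1091}{160}\right) = \left(-137\right) \left(- \frac{1091}{160}\right) = \frac{149467}{160}$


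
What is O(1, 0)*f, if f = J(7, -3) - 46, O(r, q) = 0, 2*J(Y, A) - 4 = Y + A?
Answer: 0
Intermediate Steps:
J(Y, A) = 2 + A/2 + Y/2 (J(Y, A) = 2 + (Y + A)/2 = 2 + (A + Y)/2 = 2 + (A/2 + Y/2) = 2 + A/2 + Y/2)
f = -42 (f = (2 + (½)*(-3) + (½)*7) - 46 = (2 - 3/2 + 7/2) - 46 = 4 - 46 = -42)
O(1, 0)*f = 0*(-42) = 0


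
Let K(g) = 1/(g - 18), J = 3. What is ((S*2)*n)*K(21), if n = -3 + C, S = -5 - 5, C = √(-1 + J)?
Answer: 20 - 20*√2/3 ≈ 10.572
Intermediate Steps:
C = √2 (C = √(-1 + 3) = √2 ≈ 1.4142)
K(g) = 1/(-18 + g)
S = -10
n = -3 + √2 ≈ -1.5858
((S*2)*n)*K(21) = ((-10*2)*(-3 + √2))/(-18 + 21) = -20*(-3 + √2)/3 = (60 - 20*√2)*(⅓) = 20 - 20*√2/3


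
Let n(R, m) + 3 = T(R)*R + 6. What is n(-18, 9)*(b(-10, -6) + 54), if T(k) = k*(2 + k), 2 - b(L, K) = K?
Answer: -321222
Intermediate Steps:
b(L, K) = 2 - K
n(R, m) = 3 + R²*(2 + R) (n(R, m) = -3 + ((R*(2 + R))*R + 6) = -3 + (R²*(2 + R) + 6) = -3 + (6 + R²*(2 + R)) = 3 + R²*(2 + R))
n(-18, 9)*(b(-10, -6) + 54) = (3 + (-18)²*(2 - 18))*((2 - 1*(-6)) + 54) = (3 + 324*(-16))*((2 + 6) + 54) = (3 - 5184)*(8 + 54) = -5181*62 = -321222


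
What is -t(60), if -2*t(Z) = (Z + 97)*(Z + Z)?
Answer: 9420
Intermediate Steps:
t(Z) = -Z*(97 + Z) (t(Z) = -(Z + 97)*(Z + Z)/2 = -(97 + Z)*2*Z/2 = -Z*(97 + Z))
-t(60) = -(-1)*60*(97 + 60) = -(-1)*60*157 = -1*(-9420) = 9420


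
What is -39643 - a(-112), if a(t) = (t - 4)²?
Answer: -53099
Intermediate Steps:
a(t) = (-4 + t)²
-39643 - a(-112) = -39643 - (-4 - 112)² = -39643 - 1*(-116)² = -39643 - 1*13456 = -39643 - 13456 = -53099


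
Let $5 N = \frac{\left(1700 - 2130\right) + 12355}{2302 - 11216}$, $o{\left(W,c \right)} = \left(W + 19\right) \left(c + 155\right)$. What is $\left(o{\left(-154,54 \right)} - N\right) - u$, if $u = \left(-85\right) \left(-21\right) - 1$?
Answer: $- \frac{267408701}{8914} \approx -29999.0$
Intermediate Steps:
$o{\left(W,c \right)} = \left(19 + W\right) \left(155 + c\right)$
$N = - \frac{2385}{8914}$ ($N = \frac{\left(\left(1700 - 2130\right) + 12355\right) \frac{1}{2302 - 11216}}{5} = \frac{\left(\left(1700 - 2130\right) + 12355\right) \frac{1}{-8914}}{5} = \frac{\left(-430 + 12355\right) \left(- \frac{1}{8914}\right)}{5} = \frac{11925 \left(- \frac{1}{8914}\right)}{5} = \frac{1}{5} \left(- \frac{11925}{8914}\right) = - \frac{2385}{8914} \approx -0.26756$)
$u = 1784$ ($u = 1785 - 1 = 1784$)
$\left(o{\left(-154,54 \right)} - N\right) - u = \left(\left(2945 + 19 \cdot 54 + 155 \left(-154\right) - 8316\right) - - \frac{2385}{8914}\right) - 1784 = \left(\left(2945 + 1026 - 23870 - 8316\right) + \frac{2385}{8914}\right) - 1784 = \left(-28215 + \frac{2385}{8914}\right) - 1784 = - \frac{251506125}{8914} - 1784 = - \frac{267408701}{8914}$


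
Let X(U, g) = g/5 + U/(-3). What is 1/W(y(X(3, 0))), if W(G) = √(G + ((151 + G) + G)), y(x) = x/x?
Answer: √154/154 ≈ 0.080582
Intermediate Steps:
X(U, g) = -U/3 + g/5 (X(U, g) = g*(⅕) + U*(-⅓) = g/5 - U/3 = -U/3 + g/5)
y(x) = 1
W(G) = √(151 + 3*G) (W(G) = √(G + (151 + 2*G)) = √(151 + 3*G))
1/W(y(X(3, 0))) = 1/(√(151 + 3*1)) = 1/(√(151 + 3)) = 1/(√154) = √154/154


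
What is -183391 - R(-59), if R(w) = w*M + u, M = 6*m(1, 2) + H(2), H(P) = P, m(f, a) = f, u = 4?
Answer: -182923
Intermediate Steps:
M = 8 (M = 6*1 + 2 = 6 + 2 = 8)
R(w) = 4 + 8*w (R(w) = w*8 + 4 = 8*w + 4 = 4 + 8*w)
-183391 - R(-59) = -183391 - (4 + 8*(-59)) = -183391 - (4 - 472) = -183391 - 1*(-468) = -183391 + 468 = -182923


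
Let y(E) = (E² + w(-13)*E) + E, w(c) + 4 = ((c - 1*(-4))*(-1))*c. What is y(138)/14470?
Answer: 1242/7235 ≈ 0.17167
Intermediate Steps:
w(c) = -4 + c*(-4 - c) (w(c) = -4 + ((c - 1*(-4))*(-1))*c = -4 + ((c + 4)*(-1))*c = -4 + ((4 + c)*(-1))*c = -4 + (-4 - c)*c = -4 + c*(-4 - c))
y(E) = E² - 120*E (y(E) = (E² + (-4 - 1*(-13)² - 4*(-13))*E) + E = (E² + (-4 - 1*169 + 52)*E) + E = (E² + (-4 - 169 + 52)*E) + E = (E² - 121*E) + E = E² - 120*E)
y(138)/14470 = (138*(-120 + 138))/14470 = (138*18)*(1/14470) = 2484*(1/14470) = 1242/7235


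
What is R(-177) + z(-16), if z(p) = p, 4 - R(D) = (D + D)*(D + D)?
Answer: -125328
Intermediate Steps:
R(D) = 4 - 4*D**2 (R(D) = 4 - (D + D)*(D + D) = 4 - 2*D*2*D = 4 - 4*D**2)
R(-177) + z(-16) = (4 - 4*(-177)**2) - 16 = (4 - 4*31329) - 16 = (4 - 125316) - 16 = -125312 - 16 = -125328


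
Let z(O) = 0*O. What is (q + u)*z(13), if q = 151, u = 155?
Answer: 0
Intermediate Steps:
z(O) = 0
(q + u)*z(13) = (151 + 155)*0 = 306*0 = 0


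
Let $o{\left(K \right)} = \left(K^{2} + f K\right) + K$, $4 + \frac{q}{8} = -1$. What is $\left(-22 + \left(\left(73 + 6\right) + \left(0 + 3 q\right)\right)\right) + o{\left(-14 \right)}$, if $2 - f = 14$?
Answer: $287$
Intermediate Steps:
$q = -40$ ($q = -32 + 8 \left(-1\right) = -32 - 8 = -40$)
$f = -12$ ($f = 2 - 14 = -12$)
$o{\left(K \right)} = K^{2} - 11 K$ ($o{\left(K \right)} = \left(K^{2} - 12 K\right) + K = K^{2} - 11 K$)
$\left(-22 + \left(\left(73 + 6\right) + \left(0 + 3 q\right)\right)\right) + o{\left(-14 \right)} = \left(-22 + \left(\left(73 + 6\right) + \left(0 + 3 \left(-40\right)\right)\right)\right) - 14 \left(-11 - 14\right) = \left(-22 + \left(79 + \left(0 - 120\right)\right)\right) - -350 = \left(-22 + \left(79 - 120\right)\right) + 350 = \left(-22 - 41\right) + 350 = -63 + 350 = 287$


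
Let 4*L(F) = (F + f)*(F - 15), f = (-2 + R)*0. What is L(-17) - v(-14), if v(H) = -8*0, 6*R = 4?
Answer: 136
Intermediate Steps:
R = ⅔ (R = (⅙)*4 = ⅔ ≈ 0.66667)
f = 0 (f = (-2 + ⅔)*0 = -4/3*0 = 0)
L(F) = F*(-15 + F)/4 (L(F) = ((F + 0)*(F - 15))/4 = (F*(-15 + F))/4 = F*(-15 + F)/4)
v(H) = 0
L(-17) - v(-14) = (¼)*(-17)*(-15 - 17) - 1*0 = (¼)*(-17)*(-32) + 0 = 136 + 0 = 136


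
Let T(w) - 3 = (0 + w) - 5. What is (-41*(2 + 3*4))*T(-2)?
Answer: 2296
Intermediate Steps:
T(w) = -2 + w (T(w) = 3 + ((0 + w) - 5) = 3 + (w - 5) = 3 + (-5 + w) = -2 + w)
(-41*(2 + 3*4))*T(-2) = (-41*(2 + 3*4))*(-2 - 2) = -41*(2 + 12)*(-4) = -41*14*(-4) = -574*(-4) = 2296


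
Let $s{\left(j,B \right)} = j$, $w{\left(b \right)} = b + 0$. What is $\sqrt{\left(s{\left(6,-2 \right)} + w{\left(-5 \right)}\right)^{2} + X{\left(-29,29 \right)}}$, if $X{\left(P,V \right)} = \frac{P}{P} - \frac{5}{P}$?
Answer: $\frac{3 \sqrt{203}}{29} \approx 1.4739$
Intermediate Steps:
$X{\left(P,V \right)} = 1 - \frac{5}{P}$
$w{\left(b \right)} = b$
$\sqrt{\left(s{\left(6,-2 \right)} + w{\left(-5 \right)}\right)^{2} + X{\left(-29,29 \right)}} = \sqrt{\left(6 - 5\right)^{2} + \frac{-5 - 29}{-29}} = \sqrt{1^{2} - - \frac{34}{29}} = \sqrt{1 + \frac{34}{29}} = \sqrt{\frac{63}{29}} = \frac{3 \sqrt{203}}{29}$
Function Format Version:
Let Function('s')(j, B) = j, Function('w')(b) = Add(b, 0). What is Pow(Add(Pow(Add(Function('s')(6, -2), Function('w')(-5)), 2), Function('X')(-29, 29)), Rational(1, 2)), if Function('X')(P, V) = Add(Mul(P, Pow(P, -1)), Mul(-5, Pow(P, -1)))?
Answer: Mul(Rational(3, 29), Pow(203, Rational(1, 2))) ≈ 1.4739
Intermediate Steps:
Function('X')(P, V) = Add(1, Mul(-5, Pow(P, -1)))
Function('w')(b) = b
Pow(Add(Pow(Add(Function('s')(6, -2), Function('w')(-5)), 2), Function('X')(-29, 29)), Rational(1, 2)) = Pow(Add(Pow(Add(6, -5), 2), Mul(Pow(-29, -1), Add(-5, -29))), Rational(1, 2)) = Pow(Add(Pow(1, 2), Mul(Rational(-1, 29), -34)), Rational(1, 2)) = Pow(Add(1, Rational(34, 29)), Rational(1, 2)) = Pow(Rational(63, 29), Rational(1, 2)) = Mul(Rational(3, 29), Pow(203, Rational(1, 2)))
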